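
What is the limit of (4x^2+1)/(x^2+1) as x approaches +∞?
This is an ∞/∞ indeterminate form as x → +∞.
Divide numerator and denominator by x^2 and let the lower-order terms vanish; the leading terms give 4/1 = 4.
Limit = 4.

Final answer: 4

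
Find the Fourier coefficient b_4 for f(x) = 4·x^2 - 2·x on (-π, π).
b_4 = (1/π) ∫_{-π}^{π} f(x)·sin(4x) dx.
Evaluate the integral (use parity and integration by parts as needed): b_4 = 1.

Final answer: 1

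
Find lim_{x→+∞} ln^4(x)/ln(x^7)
This is an ∞/∞ indeterminate form as x → +∞.
Write ln(x^7) = 7·ln(x), reducing the quotient to ln^3(x)/7 → ∞.
Limit = ∞.

Final answer: ∞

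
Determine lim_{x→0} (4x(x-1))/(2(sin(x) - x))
Both numerator and denominator → 0 as x → 0; this is a 0/0 indeterminate form.
Expand each to leading order near x = 0: numerator ~ -4·x, denominator ~ -x^3/3.
The limit of the ratio is ∞.

Final answer: ∞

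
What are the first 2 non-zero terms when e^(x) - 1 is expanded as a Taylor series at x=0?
x^2/2 + x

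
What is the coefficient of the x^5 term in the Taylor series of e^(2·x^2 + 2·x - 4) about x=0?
Expand to order 5: e^(2·x^2 + 2·x - 4) = 104·x^5·e^(-4)/15 + 20·x^4·e^(-4)/3 + 16·x^3·e^(-4)/3 + 4·x^2·e^(-4) + 2·x·e^(-4) + e^(-4) + O(x^6).
The coefficient of x^5 is 104·e^(-4)/15.

Final answer: 104·e^(-4)/15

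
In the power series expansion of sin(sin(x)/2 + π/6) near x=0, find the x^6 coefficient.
Expand to order 6: sin(sin(x)/2 + π/6) = -337·x^6/92160 + 19·√(3)·x^5/2560 + 17·x^4/768 - 5·√(3)·x^3/96 - x^2/16 + √(3)·x/4 + 1/2 + O(x^7).
The coefficient of x^6 is -337/92160.

Final answer: -337/92160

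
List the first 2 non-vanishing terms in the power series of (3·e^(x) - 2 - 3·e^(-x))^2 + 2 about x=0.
6 - 24·x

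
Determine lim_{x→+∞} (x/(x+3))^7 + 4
As x → +∞: x/(x+3) = 1/(1 + 3/x) → 1, and the 7th power of a limit-1 base also → 1; with the additive constant, 1 + 4 = 5.
Limit = 5.

Final answer: 5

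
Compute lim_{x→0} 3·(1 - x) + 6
Direct substitution at x = 0 gives 9.

Final answer: 9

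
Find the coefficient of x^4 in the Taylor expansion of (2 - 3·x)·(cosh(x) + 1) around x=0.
Expand to order 4: (2 - 3·x)·(cosh(x) + 1) = x^4/12 - 3·x^3/2 + x^2 - 6·x + 4 + O(x^5).
The coefficient of x^4 is 1/12.

Final answer: 1/12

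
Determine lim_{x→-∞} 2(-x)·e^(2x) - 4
The product is a 0·∞ indeterminate form at x → -∞.
Rewrite the product as 2(-x) / e^(-2x) (an ∞/∞ form) and apply L'Hôpital, or use the standard hierarchy e^(2|x|) ≫ |(-x)| as x → -∞.
The indeterminate product → 0, so the limit = -4.

Final answer: -4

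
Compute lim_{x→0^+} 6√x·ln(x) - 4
The product is a 0·∞ indeterminate form at x → 0⁺.
Rewrite the product as 6·ln(x) / x^(-1/2) and apply L'Hôpital, or use the standard hierarchy x^(-1/2) ≫ |ln x| as x → 0⁺.
The indeterminate product → 0, so the limit = -4.

Final answer: -4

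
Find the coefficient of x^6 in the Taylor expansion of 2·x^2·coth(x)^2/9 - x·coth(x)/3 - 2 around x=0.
Expand to order 6: 2·x^2·coth(x)^2/9 - x·coth(x)/3 - 2 = -26·x^6/8505 + x^4/45 + x^2/27 - 19/9 + O(x^7).
The coefficient of x^6 is -26/8505.

Final answer: -26/8505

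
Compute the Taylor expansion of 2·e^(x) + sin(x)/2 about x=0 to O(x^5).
x^4/12 + x^3/4 + x^2 + 5·x/2 + 2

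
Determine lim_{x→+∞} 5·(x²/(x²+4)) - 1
Evaluate the dominant behaviour as x → +∞; each term tends to a finite value or vanishes.
Limit = 4.

Final answer: 4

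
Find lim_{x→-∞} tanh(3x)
Evaluate the dominant behaviour as x → -∞; each term tends to a finite value or vanishes.
Limit = -1.

Final answer: -1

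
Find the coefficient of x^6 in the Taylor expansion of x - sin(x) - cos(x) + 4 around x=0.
Expand to order 6: x - sin(x) - cos(x) + 4 = x^6/720 - x^5/120 - x^4/24 + x^3/6 + x^2/2 + 3 + O(x^7).
The coefficient of x^6 is 1/720.

Final answer: 1/720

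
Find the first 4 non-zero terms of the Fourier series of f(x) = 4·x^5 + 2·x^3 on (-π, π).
(-156·π^2 + 8·π^4 + 936)·sin(x) + (-4·π^4 - 27 + 18·π^2)·sin(2·x) + (-124·π^2/27 + 248/81 + 8·π^4/3)·sin(3·x) + (-2·π^4 - 9/16 + 3·π^2/2)·sin(4·x)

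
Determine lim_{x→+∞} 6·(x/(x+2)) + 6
Evaluate the dominant behaviour as x → +∞; each term tends to a finite value or vanishes.
Limit = 12.

Final answer: 12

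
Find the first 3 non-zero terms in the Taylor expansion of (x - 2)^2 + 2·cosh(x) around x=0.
2·x^2 - 4·x + 6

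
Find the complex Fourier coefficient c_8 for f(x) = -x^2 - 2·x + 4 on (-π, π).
Compute the real Fourier coefficients first: a_8 = -1/16, b_8 = 1/2.
Then c_8 = (a_8 − i·b_8)/2 = -1/32 - i/4.

Final answer: -1/32 - i/4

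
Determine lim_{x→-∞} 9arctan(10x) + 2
Evaluate the dominant behaviour as x → -∞; each term tends to a finite value or vanishes.
Limit = 2 - 9·π/2.

Final answer: 2 - 9·π/2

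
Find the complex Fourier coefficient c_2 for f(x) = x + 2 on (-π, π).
Compute the real Fourier coefficients first: a_2 = 0, b_2 = -1.
Then c_2 = (a_2 − i·b_2)/2 = i/2.

Final answer: i/2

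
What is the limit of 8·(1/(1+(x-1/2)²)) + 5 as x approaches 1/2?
Direct substitution at x = 1/2 gives 13.

Final answer: 13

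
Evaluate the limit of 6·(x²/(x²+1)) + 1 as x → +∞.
Evaluate the dominant behaviour as x → +∞; each term tends to a finite value or vanishes.
Limit = 7.

Final answer: 7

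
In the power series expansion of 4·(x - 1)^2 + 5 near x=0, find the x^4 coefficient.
Expand to order 4: 4·(x - 1)^2 + 5 = 4·x^2 - 8·x + 9 + O(x^5).
The coefficient of x^4 is 0.

Final answer: 0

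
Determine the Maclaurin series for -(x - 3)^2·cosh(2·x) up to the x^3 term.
12·x^3 - 19·x^2 + 6·x - 9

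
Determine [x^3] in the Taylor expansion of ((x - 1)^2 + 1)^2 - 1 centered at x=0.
Expand to order 3: ((x - 1)^2 + 1)^2 - 1 = -4·x^3 + 8·x^2 - 8·x + 3 + O(x^4).
The coefficient of x^3 is -4.

Final answer: -4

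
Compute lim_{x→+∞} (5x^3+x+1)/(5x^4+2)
This is an ∞/∞ indeterminate form as x → +∞.
Divide numerator and denominator by x^4 and let the lower-order terms vanish; the numerator's degree 3 is below the denominator's degree 4, so the quotient → 0.
Limit = 0.

Final answer: 0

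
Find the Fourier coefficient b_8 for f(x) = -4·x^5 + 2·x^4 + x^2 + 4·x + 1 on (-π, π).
b_8 = (1/π) ∫_{-π}^{π} f(x)·sin(8x) dx.
Evaluate the integral (use parity and integration by parts as needed): b_8 = -5·π^2/16 - 497/512 + π^4.

Final answer: -5·π^2/16 - 497/512 + π^4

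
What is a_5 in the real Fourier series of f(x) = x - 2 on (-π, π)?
a_5 = (1/π) ∫_{-π}^{π} f(x)·cos(5x) dx.
Evaluate the integral (use parity and integration by parts as needed): a_5 = 0.

Final answer: 0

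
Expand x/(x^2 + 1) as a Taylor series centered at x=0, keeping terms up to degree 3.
-x^3 + x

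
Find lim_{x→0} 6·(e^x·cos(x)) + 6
Direct substitution at x = 0 gives 12.

Final answer: 12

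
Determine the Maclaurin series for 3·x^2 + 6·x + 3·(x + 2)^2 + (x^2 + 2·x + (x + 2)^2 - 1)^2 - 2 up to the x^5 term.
4·x^4 + 24·x^3 + 54·x^2 + 54·x + 19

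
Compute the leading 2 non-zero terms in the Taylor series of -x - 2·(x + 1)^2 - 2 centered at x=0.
-5·x - 4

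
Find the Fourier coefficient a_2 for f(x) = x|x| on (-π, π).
a_2 = (1/π) ∫_{-π}^{π} f(x)·cos(2x) dx.
Evaluate the integral (use parity and integration by parts as needed): a_2 = 0.

Final answer: 0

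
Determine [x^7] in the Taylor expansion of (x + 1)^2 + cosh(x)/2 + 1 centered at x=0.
Expand to order 7: (x + 1)^2 + cosh(x)/2 + 1 = x^6/1440 + x^4/48 + 5·x^2/4 + 2·x + 5/2 + O(x^8).
The coefficient of x^7 is 0.

Final answer: 0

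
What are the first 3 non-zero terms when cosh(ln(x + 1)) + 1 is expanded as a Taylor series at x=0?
-x^3/2 + x^2/2 + 2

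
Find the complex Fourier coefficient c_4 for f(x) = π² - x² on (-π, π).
Compute the real Fourier coefficients first: a_4 = -1/4, b_4 = 0.
Then c_4 = (a_4 − i·b_4)/2 = -1/8.

Final answer: -1/8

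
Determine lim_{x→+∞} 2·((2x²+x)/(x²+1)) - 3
Evaluate the dominant behaviour as x → +∞; each term tends to a finite value or vanishes.
Limit = 1.

Final answer: 1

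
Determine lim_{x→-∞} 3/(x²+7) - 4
Evaluate the dominant behaviour as x → -∞; each term tends to a finite value or vanishes.
Limit = -4.

Final answer: -4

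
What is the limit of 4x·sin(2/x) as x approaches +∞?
As x → +∞: let u = 2/x → 0⁺; then 4·x·sin(2/x) = 4·2·sin(u)/u → 4·2·1 = 8.
Limit = 8.

Final answer: 8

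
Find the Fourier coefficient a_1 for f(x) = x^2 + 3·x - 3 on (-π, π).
a_1 = (1/π) ∫_{-π}^{π} f(x)·cos(1x) dx.
Evaluate the integral (use parity and integration by parts as needed): a_1 = -4.

Final answer: -4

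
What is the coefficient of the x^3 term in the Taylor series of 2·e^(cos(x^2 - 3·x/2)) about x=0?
Expand to order 3: 2·e^(cos(x^2 - 3·x/2)) = 3·e·x^3 - 9·e·x^2/4 + 2·e + O(x^4).
The coefficient of x^3 is 3·e.

Final answer: 3·e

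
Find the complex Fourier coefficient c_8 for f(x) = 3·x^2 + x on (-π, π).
Compute the real Fourier coefficients first: a_8 = 3/16, b_8 = -1/4.
Then c_8 = (a_8 − i·b_8)/2 = 3/32 + i/8.

Final answer: 3/32 + i/8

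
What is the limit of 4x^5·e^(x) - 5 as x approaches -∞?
The product is a 0·∞ indeterminate form at x → -∞.
Rewrite the product as 4x^5 / e^(-x) (an ∞/∞ form) and apply L'Hôpital, or use the standard hierarchy e^(|x|) ≫ |x^5| as x → -∞.
The indeterminate product → 0, so the limit = -5.

Final answer: -5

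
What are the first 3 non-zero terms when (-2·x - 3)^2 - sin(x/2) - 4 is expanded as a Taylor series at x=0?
4·x^2 + 23·x/2 + 5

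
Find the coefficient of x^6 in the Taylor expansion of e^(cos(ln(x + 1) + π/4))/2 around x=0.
Expand to order 6: e^(cos(ln(x + 1) + π/4))/2 = x^6·(-71·√(2)·e^(√(2)/2)/576 - 373·e^(√(2)/2)/3840) + x^5·(5·e^(√(2)/2)/48 + 239·√(2)·e^(√(2)/2)/1920) + x^4·(-5·√(2)·e^(√(2)/2)/48 - 5·e^(√(2)/2)/64) + √(2)·x^3·e^(√(2)/2)/16 + x^2·e^(√(2)/2)/8 - √(2)·x·e^(√(2)/2)/4 + e^(√(2)/2)/2 + O(x^7).
The coefficient of x^6 is -71·√(2)·e^(√(2)/2)/576 - 373·e^(√(2)/2)/3840.

Final answer: -71·√(2)·e^(√(2)/2)/576 - 373·e^(√(2)/2)/3840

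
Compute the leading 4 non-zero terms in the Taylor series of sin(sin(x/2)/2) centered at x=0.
-1661·x^7/82575360 + 19·x^5/40960 - 5·x^3/384 + x/4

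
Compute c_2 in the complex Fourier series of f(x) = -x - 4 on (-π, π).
Compute the real Fourier coefficients first: a_2 = 0, b_2 = 1.
Then c_2 = (a_2 − i·b_2)/2 = -i/2.

Final answer: -i/2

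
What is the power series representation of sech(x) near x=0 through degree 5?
5·x^4/24 - x^2/2 + 1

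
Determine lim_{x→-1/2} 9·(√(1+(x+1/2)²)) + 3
Direct substitution at x = -1/2 gives 12.

Final answer: 12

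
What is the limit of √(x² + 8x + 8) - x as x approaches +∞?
This is an ∞ − ∞ indeterminate form.
Multiply and divide by the conjugate √(x²+8x + 8) + x; the x² terms cancel, leaving (8x + 8)/(√(x²+8x + 8)+x) → 8/2 = 4.
Limit = 4.

Final answer: 4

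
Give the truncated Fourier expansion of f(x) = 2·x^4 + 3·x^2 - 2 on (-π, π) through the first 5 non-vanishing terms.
(84 - 16·π^2)·cos(x) + (-3 + 4·π^2)·cos(2·x) + (-16·π^2/9 - 4/27)·cos(3·x) + (3/8 + π^2)·cos(4·x) - 2 + π^2 + 2·π^4/5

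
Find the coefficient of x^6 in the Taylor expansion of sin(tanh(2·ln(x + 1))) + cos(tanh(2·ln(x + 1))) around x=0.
Expand to order 6: sin(tanh(2·ln(x + 1))) + cos(tanh(2·ln(x + 1))) = -799·x^6/45 - 106·x^5/15 + 29·x^4/3 - 4·x^3/3 - 3·x^2 + 2·x + 1 + O(x^7).
The coefficient of x^6 is -799/45.

Final answer: -799/45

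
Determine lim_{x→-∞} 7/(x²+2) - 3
Evaluate the dominant behaviour as x → -∞; each term tends to a finite value or vanishes.
Limit = -3.

Final answer: -3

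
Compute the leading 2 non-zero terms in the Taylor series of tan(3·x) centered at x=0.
9·x^3 + 3·x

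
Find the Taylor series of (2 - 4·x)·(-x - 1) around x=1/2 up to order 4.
6·(x - 1/2) + 4·(x - 1/2)^2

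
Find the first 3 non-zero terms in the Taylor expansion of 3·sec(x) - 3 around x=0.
61·x^6/240 + 5·x^4/8 + 3·x^2/2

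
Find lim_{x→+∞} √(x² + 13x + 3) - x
This is an ∞ − ∞ indeterminate form.
Multiply and divide by the conjugate √(x²+13x + 3) + x; the x² terms cancel, leaving (13x + 3)/(√(x²+13x + 3)+x) → 13/2.
Limit = 13/2.

Final answer: 13/2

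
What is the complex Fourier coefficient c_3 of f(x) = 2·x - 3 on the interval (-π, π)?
Compute the real Fourier coefficients first: a_3 = 0, b_3 = 4/3.
Then c_3 = (a_3 − i·b_3)/2 = -2·i/3.

Final answer: -2·i/3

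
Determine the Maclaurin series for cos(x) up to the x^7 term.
-x^6/720 + x^4/24 - x^2/2 + 1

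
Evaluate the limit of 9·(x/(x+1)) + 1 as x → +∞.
Evaluate the dominant behaviour as x → +∞; each term tends to a finite value or vanishes.
Limit = 10.

Final answer: 10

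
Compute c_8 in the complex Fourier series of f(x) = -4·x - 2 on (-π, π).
Compute the real Fourier coefficients first: a_8 = 0, b_8 = 1.
Then c_8 = (a_8 − i·b_8)/2 = -i/2.

Final answer: -i/2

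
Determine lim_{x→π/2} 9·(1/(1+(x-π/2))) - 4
Direct substitution at x = π/2 gives 5.

Final answer: 5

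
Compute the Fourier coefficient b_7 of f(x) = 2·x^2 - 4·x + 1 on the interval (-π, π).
b_7 = (1/π) ∫_{-π}^{π} f(x)·sin(7x) dx.
Evaluate the integral (use parity and integration by parts as needed): b_7 = -8/7.

Final answer: -8/7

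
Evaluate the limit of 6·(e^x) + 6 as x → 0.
Direct substitution at x = 0 gives 12.

Final answer: 12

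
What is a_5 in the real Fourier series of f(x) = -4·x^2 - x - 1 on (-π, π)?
a_5 = (1/π) ∫_{-π}^{π} f(x)·cos(5x) dx.
Evaluate the integral (use parity and integration by parts as needed): a_5 = 16/25.

Final answer: 16/25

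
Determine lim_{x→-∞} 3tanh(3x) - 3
Evaluate the dominant behaviour as x → -∞; each term tends to a finite value or vanishes.
Limit = -6.

Final answer: -6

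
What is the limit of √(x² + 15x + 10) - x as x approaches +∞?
This is an ∞ − ∞ indeterminate form.
Multiply and divide by the conjugate √(x²+15x + 10) + x; the x² terms cancel, leaving (15x + 10)/(√(x²+15x + 10)+x) → 15/2.
Limit = 15/2.

Final answer: 15/2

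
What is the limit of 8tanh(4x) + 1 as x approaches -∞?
Evaluate the dominant behaviour as x → -∞; each term tends to a finite value or vanishes.
Limit = -7.

Final answer: -7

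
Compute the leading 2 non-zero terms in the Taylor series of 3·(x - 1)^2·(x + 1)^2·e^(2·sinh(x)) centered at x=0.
6·x + 3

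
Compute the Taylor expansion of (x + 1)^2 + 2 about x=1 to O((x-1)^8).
6 + 4·(x - 1) + (x - 1)^2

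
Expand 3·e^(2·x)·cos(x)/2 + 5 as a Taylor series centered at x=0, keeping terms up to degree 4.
-7·x^4/16 + x^3/2 + 9·x^2/4 + 3·x + 13/2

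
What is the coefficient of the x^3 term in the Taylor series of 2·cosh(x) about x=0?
Expand to order 3: 2·cosh(x) = x^2 + 2 + O(x^4).
The coefficient of x^3 is 0.

Final answer: 0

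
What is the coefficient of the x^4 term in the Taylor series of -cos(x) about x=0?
Expand to order 4: -cos(x) = -x^4/24 + x^2/2 - 1 + O(x^5).
The coefficient of x^4 is -1/24.

Final answer: -1/24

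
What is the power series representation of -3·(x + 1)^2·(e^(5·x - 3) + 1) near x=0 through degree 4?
-1925·x^4·e^(-3)/8 - 305·x^3·e^(-3)/2 + x^2·(-141·e^(-3)/2 - 3) + x·(-6 - 21·e^(-3)) - 3 - 3·e^(-3)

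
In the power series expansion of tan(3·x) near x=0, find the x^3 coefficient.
Expand to order 3: tan(3·x) = 9·x^3 + 3·x + O(x^4).
The coefficient of x^3 is 9.

Final answer: 9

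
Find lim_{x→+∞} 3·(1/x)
Evaluate the dominant behaviour as x → +∞; each term tends to a finite value or vanishes.
Limit = 0.

Final answer: 0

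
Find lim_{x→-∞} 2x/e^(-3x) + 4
The quotient is an ∞/∞ indeterminate form as x → -∞.
Compare growth rates of the dominant terms (exponentials ≫ polynomials ≫ logarithms), or apply L'Hôpital's rule; the quotient → 0.
Adding the constant: 0 + 4 = 4. Limit = 4.

Final answer: 4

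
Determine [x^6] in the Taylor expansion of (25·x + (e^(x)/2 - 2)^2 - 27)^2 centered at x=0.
Expand to order 6: (25·x + (e^(x)/2 - 2)^2 - 27)^2 = 313·x^6/240 + 173·x^5/120 - 31·x^4/8 - 47·x^3/2 + 577·x^2 - 4653·x/4 + 9801/16 + O(x^7).
The coefficient of x^6 is 313/240.

Final answer: 313/240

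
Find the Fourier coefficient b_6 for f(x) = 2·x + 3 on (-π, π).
b_6 = (1/π) ∫_{-π}^{π} f(x)·sin(6x) dx.
Evaluate the integral (use parity and integration by parts as needed): b_6 = -2/3.

Final answer: -2/3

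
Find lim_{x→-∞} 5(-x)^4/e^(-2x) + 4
The quotient is an ∞/∞ indeterminate form as x → -∞.
Compare growth rates of the dominant terms (exponentials ≫ polynomials ≫ logarithms), or apply L'Hôpital's rule; the quotient → 0.
Adding the constant: 0 + 4 = 4. Limit = 4.

Final answer: 4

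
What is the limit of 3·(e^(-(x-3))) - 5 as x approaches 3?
Direct substitution at x = 3 gives -2.

Final answer: -2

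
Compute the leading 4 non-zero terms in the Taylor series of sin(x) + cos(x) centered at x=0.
-x^3/6 - x^2/2 + x + 1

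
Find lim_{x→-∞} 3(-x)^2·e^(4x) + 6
The product is a 0·∞ indeterminate form at x → -∞.
Rewrite the product as 3(-x)^2 / e^(-4x) (an ∞/∞ form) and apply L'Hôpital, or use the standard hierarchy e^(4|x|) ≫ |(-x)^2| as x → -∞.
The indeterminate product → 0, so the limit = 6.

Final answer: 6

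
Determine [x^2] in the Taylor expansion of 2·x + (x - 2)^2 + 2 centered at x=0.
Expand to order 2: 2·x + (x - 2)^2 + 2 = x^2 - 2·x + 6 + O(x^3).
The coefficient of x^2 is 1.

Final answer: 1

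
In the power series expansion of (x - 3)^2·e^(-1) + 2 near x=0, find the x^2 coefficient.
Expand to order 2: (x - 3)^2·e^(-1) + 2 = x^2·e^(-1) - 6·x·e^(-1) + 2 + 9·e^(-1) + O(x^3).
The coefficient of x^2 is e^(-1).

Final answer: e^(-1)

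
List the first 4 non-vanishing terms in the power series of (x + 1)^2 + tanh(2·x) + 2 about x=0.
-8·x^3/3 + x^2 + 4·x + 3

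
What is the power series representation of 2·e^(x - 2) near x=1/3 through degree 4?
2·e^(-5/3) + 2·e^(-5/3)·(x - 1/3) + e^(-5/3)·(x - 1/3)^2 + e^(-5/3)·(x - 1/3)^3/3 + e^(-5/3)·(x - 1/3)^4/12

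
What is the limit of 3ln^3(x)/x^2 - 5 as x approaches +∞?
The quotient is an ∞/∞ indeterminate form as x → +∞.
The polynomial denominator x^2 dominates the logarithmic numerator (any positive power of x ≫ ln^3(x) as x → ∞), so the quotient → 0.
Adding the constant: 0 - 5 = -5. Limit = -5.

Final answer: -5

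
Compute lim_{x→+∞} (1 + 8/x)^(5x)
As x → +∞: write (1 + 8/x)^(5x) = ((1 + 8/x)^x)^5 → (e^8)^5 = e^40.
Limit = e^(40).

Final answer: e^(40)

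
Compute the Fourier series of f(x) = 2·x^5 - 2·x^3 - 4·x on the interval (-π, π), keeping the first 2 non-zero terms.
(-84·π^2 + 4·π^4 + 496)·sin(x) + (-2·π^4 - 14 + 12·π^2)·sin(2·x)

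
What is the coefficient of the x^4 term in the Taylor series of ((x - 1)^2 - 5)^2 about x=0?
Expand to order 4: ((x - 1)^2 - 5)^2 = x^4 - 4·x^3 - 4·x^2 + 16·x + 16 + O(x^5).
The coefficient of x^4 is 1.

Final answer: 1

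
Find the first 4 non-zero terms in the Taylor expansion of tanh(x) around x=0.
-17·x^7/315 + 2·x^5/15 - x^3/3 + x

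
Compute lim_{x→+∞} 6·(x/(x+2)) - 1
Evaluate the dominant behaviour as x → +∞; each term tends to a finite value or vanishes.
Limit = 5.

Final answer: 5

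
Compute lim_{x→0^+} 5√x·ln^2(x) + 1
The product is a 0·∞ indeterminate form at x → 0⁺.
Rewrite the product as 5·ln^2(x) / x^(-1/2) and apply L'Hôpital, or use the standard hierarchy x^(-1/2) ≫ |ln x|^2 as x → 0⁺.
The indeterminate product → 0, so the limit = 1.

Final answer: 1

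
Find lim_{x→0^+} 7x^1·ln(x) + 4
The product is a 0·∞ indeterminate form at x → 0⁺.
Rewrite the product as 7·ln(x) / x^(-1) and apply L'Hôpital, or use the standard hierarchy x^(-1) ≫ |ln x| as x → 0⁺.
The indeterminate product → 0, so the limit = 4.

Final answer: 4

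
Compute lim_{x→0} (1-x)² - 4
Direct substitution at x = 0 gives -3.

Final answer: -3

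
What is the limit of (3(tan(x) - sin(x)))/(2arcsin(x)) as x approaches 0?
Both numerator and denominator → 0 as x → 0; this is a 0/0 indeterminate form.
Expand each to leading order near x = 0: numerator ~ 3·x^3/2, denominator ~ 2·x.
The limit of the ratio is 0.

Final answer: 0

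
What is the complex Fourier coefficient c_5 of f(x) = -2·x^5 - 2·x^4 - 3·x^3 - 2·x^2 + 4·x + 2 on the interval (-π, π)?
Compute the real Fourier coefficients first: a_5 = 104/625 + 16·π^2/25, b_5 = -4·π^4/5 - 14·π^2/25 + 1084/625.
Then c_5 = (a_5 − i·b_5)/2 = 52/625 + 8·π^2/25 - 542·i/625 + 7·i·π^2/25 + 2·i·π^4/5.

Final answer: 52/625 + 8·π^2/25 - 542·i/625 + 7·i·π^2/25 + 2·i·π^4/5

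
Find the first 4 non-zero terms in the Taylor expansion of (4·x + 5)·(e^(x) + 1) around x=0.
17·x^3/6 + 13·x^2/2 + 13·x + 10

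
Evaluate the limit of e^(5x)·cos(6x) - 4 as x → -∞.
Evaluate the dominant behaviour as x → -∞; each term tends to a finite value or vanishes.
Limit = -4.

Final answer: -4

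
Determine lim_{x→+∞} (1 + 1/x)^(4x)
As x → +∞: write (1 + 1/x)^(4x) = ((1 + 1/x)^x)^4 → (e^1)^4 = e^4.
Limit = e^(4).

Final answer: e^(4)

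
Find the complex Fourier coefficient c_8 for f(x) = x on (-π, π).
Compute the real Fourier coefficients first: a_8 = 0, b_8 = -1/4.
Then c_8 = (a_8 − i·b_8)/2 = i/8.

Final answer: i/8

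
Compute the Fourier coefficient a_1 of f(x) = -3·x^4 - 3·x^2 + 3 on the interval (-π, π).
a_1 = (1/π) ∫_{-π}^{π} f(x)·cos(1x) dx.
Evaluate the integral (use parity and integration by parts as needed): a_1 = -132 + 24·π^2.

Final answer: -132 + 24·π^2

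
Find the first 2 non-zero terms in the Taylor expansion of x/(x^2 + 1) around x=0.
-x^3 + x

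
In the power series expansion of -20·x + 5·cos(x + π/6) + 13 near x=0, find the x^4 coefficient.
Expand to order 4: -20·x + 5·cos(x + π/6) + 13 = 5·√(3)·x^4/48 + 5·x^3/12 - 5·√(3)·x^2/4 - 45·x/2 + 5·√(3)/2 + 13 + O(x^5).
The coefficient of x^4 is 5·√(3)/48.

Final answer: 5·√(3)/48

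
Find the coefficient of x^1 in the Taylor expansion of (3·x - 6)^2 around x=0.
Expand to order 1: (3·x - 6)^2 = 36 - 36·x + O(x^2).
The coefficient of x^1 is -36.

Final answer: -36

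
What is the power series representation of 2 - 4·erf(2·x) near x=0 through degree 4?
64·x^3/(3·√(π)) - 16·x/√(π) + 2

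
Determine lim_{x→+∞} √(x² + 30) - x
This is an ∞ − ∞ indeterminate form.
Multiply and divide by the conjugate √(x²+30) + x; the x² terms cancel, leaving 30/(√(x²+30)+x) → 0.
Limit = 0.

Final answer: 0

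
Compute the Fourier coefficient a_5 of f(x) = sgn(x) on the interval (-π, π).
a_5 = (1/π) ∫_{-π}^{π} f(x)·cos(5x) dx.
Evaluate the integral (use parity and integration by parts as needed): a_5 = 0.

Final answer: 0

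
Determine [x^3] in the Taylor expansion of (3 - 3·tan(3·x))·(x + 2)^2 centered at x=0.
Expand to order 3: (3 - 3·tan(3·x))·(x + 2)^2 = -117·x^3 - 33·x^2 - 24·x + 12 + O(x^4).
The coefficient of x^3 is -117.

Final answer: -117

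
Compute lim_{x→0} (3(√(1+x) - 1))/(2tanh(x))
Both numerator and denominator → 0 as x → 0; this is a 0/0 indeterminate form.
Expand each to leading order near x = 0: numerator ~ 3·x/2, denominator ~ 2·x.
The limit of the ratio is 3/4.

Final answer: 3/4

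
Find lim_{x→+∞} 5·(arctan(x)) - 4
Evaluate the dominant behaviour as x → +∞; each term tends to a finite value or vanishes.
Limit = -4 + 5·π/2.

Final answer: -4 + 5·π/2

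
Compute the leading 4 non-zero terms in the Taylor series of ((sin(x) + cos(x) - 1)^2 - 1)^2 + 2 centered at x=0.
7·x^4/6 + 2·x^3 - 2·x^2 + 3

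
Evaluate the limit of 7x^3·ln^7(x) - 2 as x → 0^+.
The product is a 0·∞ indeterminate form at x → 0⁺.
Rewrite the product as 7·ln^7(x) / x^(-3) and apply L'Hôpital, or use the standard hierarchy x^(-3) ≫ |ln x|^7 as x → 0⁺.
The indeterminate product → 0, so the limit = -2.

Final answer: -2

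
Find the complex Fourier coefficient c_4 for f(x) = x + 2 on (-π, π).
Compute the real Fourier coefficients first: a_4 = 0, b_4 = -1/2.
Then c_4 = (a_4 − i·b_4)/2 = i/4.

Final answer: i/4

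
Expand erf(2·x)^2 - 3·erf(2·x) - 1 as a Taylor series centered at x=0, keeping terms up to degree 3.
16·x^3/√(π) + 16·x^2/π - 12·x/√(π) - 1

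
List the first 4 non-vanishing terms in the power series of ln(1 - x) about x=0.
-x^4/4 - x^3/3 - x^2/2 - x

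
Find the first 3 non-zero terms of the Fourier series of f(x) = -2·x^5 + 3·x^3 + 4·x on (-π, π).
(-508 - 4·π^4 + 86·π^2)·sin(x) + (-13·π^2 + 31/2 + 2·π^4)·sin(2·x) + (-4·π^4/3 - 52/81 + 134·π^2/27)·sin(3·x)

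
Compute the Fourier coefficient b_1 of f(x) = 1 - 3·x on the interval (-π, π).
b_1 = (1/π) ∫_{-π}^{π} f(x)·sin(1x) dx.
Evaluate the integral (use parity and integration by parts as needed): b_1 = -6.

Final answer: -6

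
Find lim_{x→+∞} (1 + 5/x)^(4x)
As x → +∞: write (1 + 5/x)^(4x) = ((1 + 5/x)^x)^4 → (e^5)^4 = e^20.
Limit = e^(20).

Final answer: e^(20)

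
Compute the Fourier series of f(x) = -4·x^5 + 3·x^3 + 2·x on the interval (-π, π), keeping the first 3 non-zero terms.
(-992 - 8·π^4 + 166·π^2)·sin(x) + (-23·π^2 + 65/2 + 4·π^4)·sin(2·x) + (-8·π^4/3 - 320/81 + 214·π^2/27)·sin(3·x)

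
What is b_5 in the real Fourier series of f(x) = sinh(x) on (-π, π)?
b_5 = (1/π) ∫_{-π}^{π} f(x)·sin(5x) dx.
Evaluate the integral (use parity and integration by parts as needed): b_5 = 5·sinh(π)/(13·π).

Final answer: 5·sinh(π)/(13·π)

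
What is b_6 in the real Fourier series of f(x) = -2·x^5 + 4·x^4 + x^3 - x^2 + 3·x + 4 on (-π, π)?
b_6 = (1/π) ∫_{-π}^{π} f(x)·sin(6x) dx.
Evaluate the integral (use parity and integration by parts as needed): b_6 = -19·π^2/27 - 143/162 + 2·π^4/3.

Final answer: -19·π^2/27 - 143/162 + 2·π^4/3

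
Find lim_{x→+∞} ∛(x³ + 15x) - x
This is an ∞ − ∞ indeterminate form.
Multiply by (A² + AB + B²)/(A² + AB + B²) where A = ∛(x³+15x), B = x to use A³ − B³ = (A−B)(A²+AB+B²); the x³ terms cancel, leaving (15x)/(A²+AB+B²) with denominator ~ 3x², so the limit is 0.
Limit = 0.

Final answer: 0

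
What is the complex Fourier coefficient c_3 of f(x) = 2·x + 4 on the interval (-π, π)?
Compute the real Fourier coefficients first: a_3 = 0, b_3 = 4/3.
Then c_3 = (a_3 − i·b_3)/2 = -2·i/3.

Final answer: -2·i/3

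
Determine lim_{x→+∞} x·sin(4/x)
As x → +∞: let u = 4/x → 0⁺; then x·sin(4/x) = 4·sin(u)/u → 4·1 = 4.
Limit = 4.

Final answer: 4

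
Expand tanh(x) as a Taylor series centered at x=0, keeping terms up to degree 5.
2·x^5/15 - x^3/3 + x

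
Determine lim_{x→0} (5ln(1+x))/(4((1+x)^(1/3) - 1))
Both numerator and denominator → 0 as x → 0; this is a 0/0 indeterminate form.
Expand each to leading order near x = 0: numerator ~ 5·x, denominator ~ 4·x/3.
The limit of the ratio is 15/4.

Final answer: 15/4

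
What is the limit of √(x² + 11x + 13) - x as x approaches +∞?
This is an ∞ − ∞ indeterminate form.
Multiply and divide by the conjugate √(x²+11x + 13) + x; the x² terms cancel, leaving (11x + 13)/(√(x²+11x + 13)+x) → 11/2.
Limit = 11/2.

Final answer: 11/2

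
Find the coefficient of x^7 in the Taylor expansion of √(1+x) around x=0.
Expand to order 7: √(1+x) = 33·x^7/2048 - 21·x^6/1024 + 7·x^5/256 - 5·x^4/128 + x^3/16 - x^2/8 + x/2 + 1 + O(x^8).
The coefficient of x^7 is 33/2048.

Final answer: 33/2048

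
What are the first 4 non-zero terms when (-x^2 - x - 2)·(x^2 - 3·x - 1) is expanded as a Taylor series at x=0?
2·x^3 + 2·x^2 + 7·x + 2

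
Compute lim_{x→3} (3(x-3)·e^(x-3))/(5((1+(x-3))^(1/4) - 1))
Both numerator and denominator → 0 as x → 3; this is a 0/0 indeterminate form.
Expand each to leading order near x = 3: numerator ~ 3·(x - 3), denominator ~ 5·(x - 3)/4.
The limit of the ratio is 12/5.

Final answer: 12/5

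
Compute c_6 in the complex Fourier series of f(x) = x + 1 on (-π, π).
Compute the real Fourier coefficients first: a_6 = 0, b_6 = -1/3.
Then c_6 = (a_6 − i·b_6)/2 = i/6.

Final answer: i/6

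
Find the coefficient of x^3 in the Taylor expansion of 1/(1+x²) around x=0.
Expand to order 3: 1/(1+x²) = 1 - x^2 + O(x^4).
The coefficient of x^3 is 0.

Final answer: 0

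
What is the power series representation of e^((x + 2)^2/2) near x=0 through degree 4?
43·x^4·e^(2)/24 + 7·x^3·e^(2)/3 + 5·x^2·e^(2)/2 + 2·x·e^(2) + e^(2)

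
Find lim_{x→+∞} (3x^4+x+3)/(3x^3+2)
This is an ∞/∞ indeterminate form as x → +∞.
Divide numerator and denominator by x^4 and let the lower-order terms vanish; the numerator's degree 4 exceeds the denominator's degree 3, so the quotient diverges.
Limit = ∞.

Final answer: ∞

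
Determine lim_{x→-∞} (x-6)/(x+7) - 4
Evaluate the dominant behaviour as x → -∞; each term tends to a finite value or vanishes.
Limit = -3.

Final answer: -3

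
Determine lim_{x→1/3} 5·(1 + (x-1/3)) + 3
Direct substitution at x = 1/3 gives 8.

Final answer: 8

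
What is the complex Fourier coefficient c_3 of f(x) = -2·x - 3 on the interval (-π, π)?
Compute the real Fourier coefficients first: a_3 = 0, b_3 = -4/3.
Then c_3 = (a_3 − i·b_3)/2 = 2·i/3.

Final answer: 2·i/3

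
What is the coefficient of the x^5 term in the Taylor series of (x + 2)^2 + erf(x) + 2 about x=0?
Expand to order 5: (x + 2)^2 + erf(x) + 2 = x^5/(5·√(π)) - 2·x^3/(3·√(π)) + x^2 + x·(2/√(π) + 4) + 6 + O(x^6).
The coefficient of x^5 is 1/(5·√(π)).

Final answer: 1/(5·√(π))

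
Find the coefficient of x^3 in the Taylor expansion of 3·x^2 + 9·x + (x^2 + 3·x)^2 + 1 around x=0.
Expand to order 3: 3·x^2 + 9·x + (x^2 + 3·x)^2 + 1 = 6·x^3 + 12·x^2 + 9·x + 1 + O(x^4).
The coefficient of x^3 is 6.

Final answer: 6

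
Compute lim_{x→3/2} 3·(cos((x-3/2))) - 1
Direct substitution at x = 3/2 gives 2.

Final answer: 2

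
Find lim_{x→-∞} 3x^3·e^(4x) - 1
The product is a 0·∞ indeterminate form at x → -∞.
Rewrite the product as 3x^3 / e^(-4x) (an ∞/∞ form) and apply L'Hôpital, or use the standard hierarchy e^(4|x|) ≫ |x^3| as x → -∞.
The indeterminate product → 0, so the limit = -1.

Final answer: -1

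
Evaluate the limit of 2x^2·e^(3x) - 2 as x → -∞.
The product is a 0·∞ indeterminate form at x → -∞.
Rewrite the product as 2x^2 / e^(-3x) (an ∞/∞ form) and apply L'Hôpital, or use the standard hierarchy e^(3|x|) ≫ |x^2| as x → -∞.
The indeterminate product → 0, so the limit = -2.

Final answer: -2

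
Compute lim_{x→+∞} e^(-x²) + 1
Evaluate the dominant behaviour as x → +∞; each term tends to a finite value or vanishes.
Limit = 1.

Final answer: 1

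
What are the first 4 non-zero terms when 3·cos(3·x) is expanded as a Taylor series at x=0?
-243·x^6/80 + 81·x^4/8 - 27·x^2/2 + 3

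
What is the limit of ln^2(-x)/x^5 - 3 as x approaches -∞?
The quotient is an ∞/∞ indeterminate form as x → -∞.
Compare growth rates of the dominant terms (exponentials ≫ polynomials ≫ logarithms), or apply L'Hôpital's rule; the quotient → 0.
Adding the constant: 0 - 3 = -3. Limit = -3.

Final answer: -3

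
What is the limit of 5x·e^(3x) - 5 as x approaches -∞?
The product is a 0·∞ indeterminate form at x → -∞.
Rewrite the product as 5x / e^(-3x) (an ∞/∞ form) and apply L'Hôpital, or use the standard hierarchy e^(3|x|) ≫ |x| as x → -∞.
The indeterminate product → 0, so the limit = -5.

Final answer: -5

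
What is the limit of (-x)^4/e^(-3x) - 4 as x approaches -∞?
The quotient is an ∞/∞ indeterminate form as x → -∞.
Compare growth rates of the dominant terms (exponentials ≫ polynomials ≫ logarithms), or apply L'Hôpital's rule; the quotient → 0.
Adding the constant: 0 - 4 = -4. Limit = -4.

Final answer: -4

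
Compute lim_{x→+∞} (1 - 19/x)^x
As x → +∞: this is the defining limit (1 - 19/x)^x → e^(-19).
Limit = e^(-19).

Final answer: e^(-19)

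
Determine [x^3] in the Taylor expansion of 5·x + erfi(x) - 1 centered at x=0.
Expand to order 3: 5·x + erfi(x) - 1 = 2·x^3/(3·√(π)) + x·(2/√(π) + 5) - 1 + O(x^4).
The coefficient of x^3 is 2/(3·√(π)).

Final answer: 2/(3·√(π))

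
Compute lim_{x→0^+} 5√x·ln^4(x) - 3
The product is a 0·∞ indeterminate form at x → 0⁺.
Rewrite the product as 5·ln^4(x) / x^(-1/2) and apply L'Hôpital, or use the standard hierarchy x^(-1/2) ≫ |ln x|^4 as x → 0⁺.
The indeterminate product → 0, so the limit = -3.

Final answer: -3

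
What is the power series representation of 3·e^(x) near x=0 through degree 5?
x^5/40 + x^4/8 + x^3/2 + 3·x^2/2 + 3·x + 3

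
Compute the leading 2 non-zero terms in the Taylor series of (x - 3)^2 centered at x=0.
9 - 6·x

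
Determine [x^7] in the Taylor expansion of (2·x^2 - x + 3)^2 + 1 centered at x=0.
Expand to order 7: (2·x^2 - x + 3)^2 + 1 = 4·x^4 - 4·x^3 + 13·x^2 - 6·x + 10 + O(x^8).
The coefficient of x^7 is 0.

Final answer: 0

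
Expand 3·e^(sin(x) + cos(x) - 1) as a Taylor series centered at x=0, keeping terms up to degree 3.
-3·x^3/2 + 3·x + 3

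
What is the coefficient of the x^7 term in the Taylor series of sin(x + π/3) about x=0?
Expand to order 7: sin(x + π/3) = -x^7/10080 - √(3)·x^6/1440 + x^5/240 + √(3)·x^4/48 - x^3/12 - √(3)·x^2/4 + x/2 + √(3)/2 + O(x^8).
The coefficient of x^7 is -1/10080.

Final answer: -1/10080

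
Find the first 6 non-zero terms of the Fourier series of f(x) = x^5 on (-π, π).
(-40·π^2 + 2·π^4 + 240)·sin(x) + (-π^4 - 15/2 + 5·π^2)·sin(2·x) + (-40·π^2/27 + 80/81 + 2·π^4/3)·sin(3·x) + (-π^4/2 - 15/64 + 5·π^2/8)·sin(4·x) + (-8·π^2/25 + 48/625 + 2·π^4/5)·sin(5·x) + (-π^4/3 - 5/162 + 5·π^2/27)·sin(6·x)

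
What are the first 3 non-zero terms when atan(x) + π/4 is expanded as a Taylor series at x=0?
-x^3/3 + x + π/4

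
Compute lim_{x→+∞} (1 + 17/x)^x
As x → +∞: this is the defining limit (1 + 17/x)^x → e^17.
Limit = e^(17).

Final answer: e^(17)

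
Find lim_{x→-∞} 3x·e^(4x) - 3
The product is a 0·∞ indeterminate form at x → -∞.
Rewrite the product as 3x / e^(-4x) (an ∞/∞ form) and apply L'Hôpital, or use the standard hierarchy e^(4|x|) ≫ |x| as x → -∞.
The indeterminate product → 0, so the limit = -3.

Final answer: -3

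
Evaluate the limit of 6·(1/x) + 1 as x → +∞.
Evaluate the dominant behaviour as x → +∞; each term tends to a finite value or vanishes.
Limit = 1.

Final answer: 1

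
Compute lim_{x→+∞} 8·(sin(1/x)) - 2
Evaluate the dominant behaviour as x → +∞; each term tends to a finite value or vanishes.
Limit = -2.

Final answer: -2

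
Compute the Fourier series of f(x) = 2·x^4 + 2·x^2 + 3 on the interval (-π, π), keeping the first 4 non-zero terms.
(88 - 16·π^2)·cos(x) + (-4 + 4·π^2)·cos(2·x) + (8/27 - 16·π^2/9)·cos(3·x) + 3 + 2·π^2/3 + 2·π^4/5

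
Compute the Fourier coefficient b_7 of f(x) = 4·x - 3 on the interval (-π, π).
b_7 = (1/π) ∫_{-π}^{π} f(x)·sin(7x) dx.
Evaluate the integral (use parity and integration by parts as needed): b_7 = 8/7.

Final answer: 8/7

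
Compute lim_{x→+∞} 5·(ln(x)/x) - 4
Evaluate the dominant behaviour as x → +∞; each term tends to a finite value or vanishes.
Limit = -4.

Final answer: -4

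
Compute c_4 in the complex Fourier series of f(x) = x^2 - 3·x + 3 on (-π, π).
Compute the real Fourier coefficients first: a_4 = 1/4, b_4 = 3/2.
Then c_4 = (a_4 − i·b_4)/2 = 1/8 - 3·i/4.

Final answer: 1/8 - 3·i/4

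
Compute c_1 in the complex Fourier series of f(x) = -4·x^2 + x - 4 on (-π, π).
Compute the real Fourier coefficients first: a_1 = 16, b_1 = 2.
Then c_1 = (a_1 − i·b_1)/2 = 8 - i.

Final answer: 8 - i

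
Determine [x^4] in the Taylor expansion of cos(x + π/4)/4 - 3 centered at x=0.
Expand to order 4: cos(x + π/4)/4 - 3 = √(2)·x^4/192 + √(2)·x^3/48 - √(2)·x^2/16 - √(2)·x/8 - 3 + √(2)/8 + O(x^5).
The coefficient of x^4 is √(2)/192.

Final answer: √(2)/192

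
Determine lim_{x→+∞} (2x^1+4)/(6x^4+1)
This is an ∞/∞ indeterminate form as x → +∞.
Divide numerator and denominator by x^4 and let the lower-order terms vanish; the numerator's degree 1 is below the denominator's degree 4, so the quotient → 0.
Limit = 0.

Final answer: 0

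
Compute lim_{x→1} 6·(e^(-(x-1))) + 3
Direct substitution at x = 1 gives 9.

Final answer: 9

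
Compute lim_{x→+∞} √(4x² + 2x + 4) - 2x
As x → +∞: multiply by the conjugate to get (2x+4)/(√(4x²+2x+4)+2x); the denominator ~ 4x, so the limit is 2/4 = 1/2.
Limit = 1/2.

Final answer: 1/2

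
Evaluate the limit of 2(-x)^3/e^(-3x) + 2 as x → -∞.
The quotient is an ∞/∞ indeterminate form as x → -∞.
Compare growth rates of the dominant terms (exponentials ≫ polynomials ≫ logarithms), or apply L'Hôpital's rule; the quotient → 0.
Adding the constant: 0 + 2 = 2. Limit = 2.

Final answer: 2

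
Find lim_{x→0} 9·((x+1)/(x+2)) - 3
Direct substitution at x = 0 gives 3/2.

Final answer: 3/2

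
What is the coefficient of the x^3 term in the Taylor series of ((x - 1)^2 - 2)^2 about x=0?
Expand to order 3: ((x - 1)^2 - 2)^2 = -4·x^3 + 2·x^2 + 4·x + 1 + O(x^4).
The coefficient of x^3 is -4.

Final answer: -4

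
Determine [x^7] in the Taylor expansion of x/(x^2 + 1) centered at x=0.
Expand to order 7: x/(x^2 + 1) = -x^7 + x^5 - x^3 + x + O(x^8).
The coefficient of x^7 is -1.

Final answer: -1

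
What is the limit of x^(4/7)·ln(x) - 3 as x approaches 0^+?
The product is a 0·∞ indeterminate form at x → 0⁺.
Rewrite the product as ln(x) / x^(-4/7) and apply L'Hôpital, or use the standard hierarchy x^(-4/7) ≫ |ln x| as x → 0⁺.
The indeterminate product → 0, so the limit = -3.

Final answer: -3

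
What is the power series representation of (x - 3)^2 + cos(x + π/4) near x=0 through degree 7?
√(2)·x^7/10080 - √(2)·x^6/1440 - √(2)·x^5/240 + √(2)·x^4/48 + √(2)·x^3/12 + x^2·(1 - √(2)/4) + x·(-6 - √(2)/2) + √(2)/2 + 9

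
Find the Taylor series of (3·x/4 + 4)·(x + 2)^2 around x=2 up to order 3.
88 + 56·(x - 2) + 23·(x - 2)^2/2 + 3·(x - 2)^3/4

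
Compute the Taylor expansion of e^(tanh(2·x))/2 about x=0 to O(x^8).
220·x^7/63 + 194·x^6/45 - 2·x^5/5 - 7·x^4/3 - 2·x^3/3 + x^2 + x + 1/2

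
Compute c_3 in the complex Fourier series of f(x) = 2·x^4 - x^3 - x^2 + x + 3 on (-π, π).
Compute the real Fourier coefficients first: a_3 = 44/27 - 16·π^2/9, b_3 = 10/9 - 2·π^2/3.
Then c_3 = (a_3 − i·b_3)/2 = -8·π^2/9 + 22/27 - 5·i/9 + i·π^2/3.

Final answer: -8·π^2/9 + 22/27 - 5·i/9 + i·π^2/3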